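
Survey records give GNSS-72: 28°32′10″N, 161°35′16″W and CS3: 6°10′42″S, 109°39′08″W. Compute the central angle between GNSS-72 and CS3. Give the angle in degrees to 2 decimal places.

GNSS-72: φ = +28.53611°, λ = -161.58778°
CS3: φ = -6.17833°, λ = -109.65222°
Δφ = -34.7144°,  Δλ = 51.9356°
a = sin²(Δφ/2) + cos φ₁ cos φ₂ sin²(Δλ/2) = 0.256456
c = 2·arcsin(√a) = 1.062044 rad = 60.8506°

60.85°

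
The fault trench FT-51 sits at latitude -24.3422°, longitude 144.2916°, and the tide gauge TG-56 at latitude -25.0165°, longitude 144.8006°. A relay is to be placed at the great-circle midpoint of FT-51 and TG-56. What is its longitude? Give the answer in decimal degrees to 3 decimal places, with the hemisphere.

144.545°E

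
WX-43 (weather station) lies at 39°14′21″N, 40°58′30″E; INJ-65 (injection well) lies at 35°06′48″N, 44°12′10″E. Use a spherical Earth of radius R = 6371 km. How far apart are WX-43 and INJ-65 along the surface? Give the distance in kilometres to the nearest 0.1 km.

540.5 km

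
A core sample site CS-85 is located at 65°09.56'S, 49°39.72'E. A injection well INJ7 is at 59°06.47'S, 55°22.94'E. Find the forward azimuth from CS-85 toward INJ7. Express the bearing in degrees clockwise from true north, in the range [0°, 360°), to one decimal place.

26.4°

CS-85: φ = -65.15933°, λ = +49.66200°
INJ7: φ = -59.10783°, λ = +55.38233°
Δλ = 5.7203°
y = sin Δλ · cos φ₂ = 0.051174
x = cos φ₁ sin φ₂ − sin φ₁ cos φ₂ cos Δλ = 0.103102
θ = atan2(y, x) = 26.3974° → 26.3974° (mod 360°)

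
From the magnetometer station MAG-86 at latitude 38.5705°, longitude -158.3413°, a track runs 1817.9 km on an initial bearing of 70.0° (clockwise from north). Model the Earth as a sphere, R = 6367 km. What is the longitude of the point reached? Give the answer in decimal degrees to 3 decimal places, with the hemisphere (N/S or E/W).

δ = d/R = 1817.9/6367 = 0.285519 rad
φ₂ = arcsin(sin φ₁ cos δ + cos φ₁ sin δ cos θ)
   = arcsin(0.62348·0.95952 + 0.78184·0.28166·0.34202) = 42.34183°
λ₂ = λ₁ + atan2(sin θ sin δ cos φ₁, cos δ − sin φ₁ sin φ₂) = -137.35909°

137.359°W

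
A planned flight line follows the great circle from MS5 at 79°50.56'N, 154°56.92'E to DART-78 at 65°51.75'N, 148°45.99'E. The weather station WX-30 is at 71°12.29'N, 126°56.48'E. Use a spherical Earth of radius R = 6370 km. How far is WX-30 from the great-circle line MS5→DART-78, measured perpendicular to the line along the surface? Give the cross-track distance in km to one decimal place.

MS5: φ = +79.84267°, λ = +154.94867°
DART-78: φ = +65.86250°, λ = +148.76650°
WX-30: φ = +71.20483°, λ = +126.94133°
δ₁₃ = central angle MS5→WX-30 = 0.190005 rad  (haversine)
θ₁₃ = bearing MS5→WX-30 = 233.233°,  θ₁₂ = bearing MS5→DART-78 = 190.430°
dₓₜ = R·arcsin(sin δ₁₃ · sin(θ₁₃ − θ₁₂)) = 6370·arcsin(0.18886·sin(42.803°)) = 819.717 km
|dₓₜ| = 819.717 km

819.7 km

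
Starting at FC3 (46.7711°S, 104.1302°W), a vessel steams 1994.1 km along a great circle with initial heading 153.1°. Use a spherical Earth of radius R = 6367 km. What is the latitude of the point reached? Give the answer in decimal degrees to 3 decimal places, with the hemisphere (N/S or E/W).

61.808°S

δ = d/R = 1994.1/6367 = 0.313193 rad
φ₂ = arcsin(sin φ₁ cos δ + cos φ₁ sin δ cos θ)
   = arcsin(-0.72862·0.95135 + 0.68491·0.30810·-0.89180) = -61.80770°
λ₂ = λ₁ + atan2(sin θ sin δ cos φ₁, cos δ − sin φ₁ sin φ₂) = -86.96928°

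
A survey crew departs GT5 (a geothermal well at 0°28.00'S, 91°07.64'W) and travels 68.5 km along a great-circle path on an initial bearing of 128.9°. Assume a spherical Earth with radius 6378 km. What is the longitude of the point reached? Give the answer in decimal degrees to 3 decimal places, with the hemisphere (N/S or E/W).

90.648°W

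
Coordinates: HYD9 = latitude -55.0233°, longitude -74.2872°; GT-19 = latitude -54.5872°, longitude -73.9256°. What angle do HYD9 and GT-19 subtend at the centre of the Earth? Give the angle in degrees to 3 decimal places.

0.483°

Δφ = 0.4361°,  Δλ = 0.3616°
a = sin²(Δφ/2) + cos φ₁ cos φ₂ sin²(Δλ/2) = 0.000018
c = 2·arcsin(√a) = 0.008436 rad = 0.4833°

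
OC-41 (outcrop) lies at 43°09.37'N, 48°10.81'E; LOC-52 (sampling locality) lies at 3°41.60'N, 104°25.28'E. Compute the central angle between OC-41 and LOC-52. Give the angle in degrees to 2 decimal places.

OC-41: φ = +43.15617°, λ = +48.18017°
LOC-52: φ = +3.69333°, λ = +104.42133°
Δφ = -39.4628°,  Δλ = 56.2412°
a = sin²(Δφ/2) + cos φ₁ cos φ₂ sin²(Δλ/2) = 0.275702
c = 2·arcsin(√a) = 1.105603 rad = 63.3464°

63.35°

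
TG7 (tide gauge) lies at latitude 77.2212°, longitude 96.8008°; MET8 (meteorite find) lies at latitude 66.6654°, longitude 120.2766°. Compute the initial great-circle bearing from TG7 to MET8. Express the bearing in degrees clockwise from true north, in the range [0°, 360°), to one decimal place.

133.8°

Δλ = 23.4758°
y = sin Δλ · cos φ₂ = 0.157791
x = cos φ₁ sin φ₂ − sin φ₁ cos φ₂ cos Δλ = -0.151219
θ = atan2(y, x) = 133.7817° → 133.7817° (mod 360°)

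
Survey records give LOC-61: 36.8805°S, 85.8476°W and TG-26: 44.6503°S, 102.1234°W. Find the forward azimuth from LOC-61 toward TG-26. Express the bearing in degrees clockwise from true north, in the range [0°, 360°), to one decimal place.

232.6°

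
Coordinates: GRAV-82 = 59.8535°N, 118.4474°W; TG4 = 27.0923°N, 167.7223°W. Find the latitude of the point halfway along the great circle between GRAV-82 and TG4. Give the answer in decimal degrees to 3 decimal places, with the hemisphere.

45.974°N

Bx = cos φ₂ cos Δλ = 0.580842,  By = cos φ₂ sin Δλ = -0.674693
φₘ = atan2(sin φ₁ + sin φ₂, √((cos φ₁ + Bx)² + By²)) = 45.97433°
λₘ = λ₁ + atan2(By, cos φ₁ + Bx) = -150.36840°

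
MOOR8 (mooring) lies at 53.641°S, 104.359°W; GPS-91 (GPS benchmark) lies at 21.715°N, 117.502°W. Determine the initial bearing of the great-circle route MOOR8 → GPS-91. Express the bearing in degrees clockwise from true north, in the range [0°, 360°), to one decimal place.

Δλ = -13.1430°
y = sin Δλ · cos φ₂ = -0.211246
x = cos φ₁ sin φ₂ − sin φ₁ cos φ₂ cos Δλ = 0.947917
θ = atan2(y, x) = -12.5632° → 347.4368° (mod 360°)

347.4°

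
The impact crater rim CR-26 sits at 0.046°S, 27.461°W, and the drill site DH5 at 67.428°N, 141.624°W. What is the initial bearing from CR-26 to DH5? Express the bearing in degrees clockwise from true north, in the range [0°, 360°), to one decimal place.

Δλ = -114.1630°
y = sin Δλ · cos φ₂ = -0.350213
x = cos φ₁ sin φ₂ − sin φ₁ cos φ₂ cos Δλ = 0.923271
θ = atan2(y, x) = -20.7726° → 339.2274° (mod 360°)

339.2°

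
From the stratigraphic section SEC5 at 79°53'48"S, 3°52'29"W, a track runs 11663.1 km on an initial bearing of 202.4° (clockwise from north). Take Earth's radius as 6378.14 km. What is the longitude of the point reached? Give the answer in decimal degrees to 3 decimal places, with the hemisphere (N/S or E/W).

SEC5: φ = -79.89667°, λ = -3.87472°
δ = d/R = 11663.1/6378.14 = 1.828605 rad
φ₂ = arcsin(sin φ₁ cos δ + cos φ₁ sin δ cos θ)
   = arcsin(-0.98449·-0.25496 + 0.17542·0.96695·-0.92455) = 5.40420°
λ₂ = λ₁ + atan2(sin θ sin δ cos φ₁, cos δ − sin φ₁ sin φ₂) = -162.15161°

162.152°W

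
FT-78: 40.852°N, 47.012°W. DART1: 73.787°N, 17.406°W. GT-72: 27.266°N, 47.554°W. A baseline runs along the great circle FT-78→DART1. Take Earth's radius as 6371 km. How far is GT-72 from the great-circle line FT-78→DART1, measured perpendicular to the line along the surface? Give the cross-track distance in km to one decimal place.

301.5 km

δ₁₃ = central angle FT-78→GT-72 = 0.237248 rad  (haversine)
θ₁₃ = bearing FT-78→GT-72 = 182.050°,  θ₁₂ = bearing FT-78→DART1 = 13.661°
dₓₜ = R·arcsin(sin δ₁₃ · sin(θ₁₃ − θ₁₂)) = 6371·arcsin(0.23503·sin(168.389°)) = 301.471 km
|dₓₜ| = 301.471 km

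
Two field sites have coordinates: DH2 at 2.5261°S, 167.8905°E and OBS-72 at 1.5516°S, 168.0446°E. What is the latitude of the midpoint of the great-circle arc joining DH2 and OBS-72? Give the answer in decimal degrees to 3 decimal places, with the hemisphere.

Bx = cos φ₂ cos Δλ = 0.999630,  By = cos φ₂ sin Δλ = 0.002689
φₘ = atan2(sin φ₁ + sin φ₂, √((cos φ₁ + Bx)² + By²)) = -2.03885°
λₘ = λ₁ + atan2(By, cos φ₁ + Bx) = 167.96757°

2.039°S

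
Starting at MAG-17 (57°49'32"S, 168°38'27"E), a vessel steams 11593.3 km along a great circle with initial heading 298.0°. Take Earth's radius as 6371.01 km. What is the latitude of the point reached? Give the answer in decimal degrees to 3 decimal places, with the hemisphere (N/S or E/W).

MAG-17: φ = -57.82556°, λ = +168.64083°
δ = d/R = 11593.3/6371.01 = 1.819696 rad
φ₂ = arcsin(sin φ₁ cos δ + cos φ₁ sin δ cos θ)
   = arcsin(-0.84643·-0.24634 + 0.53250·0.96918·0.46947) = 26.79482°
λ₂ = λ₁ + atan2(sin θ sin δ cos φ₁, cos δ − sin φ₁ sin φ₂) = 95.17000°

26.795°N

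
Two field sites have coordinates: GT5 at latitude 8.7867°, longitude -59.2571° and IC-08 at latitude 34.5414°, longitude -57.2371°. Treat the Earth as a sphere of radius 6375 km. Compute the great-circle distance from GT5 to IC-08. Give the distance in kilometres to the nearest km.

2873 km

Δφ = 25.7547°,  Δλ = 2.0200°
a = sin²(Δφ/2) + cos φ₁ cos φ₂ sin²(Δλ/2) = 0.049922
c = 2·arcsin(√a) = 0.450667 rad = 25.8213°
d = R·c = 6375 × 0.450667 = 2873.0 km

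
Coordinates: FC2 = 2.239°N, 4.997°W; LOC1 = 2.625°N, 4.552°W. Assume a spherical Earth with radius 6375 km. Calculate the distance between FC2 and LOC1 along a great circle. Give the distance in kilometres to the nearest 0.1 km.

65.5 km

Δφ = 0.3860°,  Δλ = 0.4450°
a = sin²(Δφ/2) + cos φ₁ cos φ₂ sin²(Δλ/2) = 0.000026
c = 2·arcsin(√a) = 0.010276 rad = 0.5888°
d = R·c = 6375 × 0.010276 = 65.5 km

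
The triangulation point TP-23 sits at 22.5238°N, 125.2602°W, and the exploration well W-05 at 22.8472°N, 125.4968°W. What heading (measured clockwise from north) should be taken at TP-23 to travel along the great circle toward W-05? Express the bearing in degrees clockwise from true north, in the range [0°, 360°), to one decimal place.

Δλ = -0.2366°
y = sin Δλ · cos φ₂ = -0.003805
x = cos φ₁ sin φ₂ − sin φ₁ cos φ₂ cos Δλ = 0.005647
θ = atan2(y, x) = -33.9739° → 326.0261° (mod 360°)

326.0°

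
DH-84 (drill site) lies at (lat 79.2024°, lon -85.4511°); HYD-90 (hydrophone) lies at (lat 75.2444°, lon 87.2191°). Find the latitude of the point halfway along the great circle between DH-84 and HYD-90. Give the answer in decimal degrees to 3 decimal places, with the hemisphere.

Bx = cos φ₂ cos Δλ = -0.252615,  By = cos φ₂ sin Δλ = 0.032494
φₘ = atan2(sin φ₁ + sin φ₂, √((cos φ₁ + Bx)² + By²)) = 87.85780°
λₘ = λ₁ + atan2(By, cos φ₁ + Bx) = 68.08449°

87.858°N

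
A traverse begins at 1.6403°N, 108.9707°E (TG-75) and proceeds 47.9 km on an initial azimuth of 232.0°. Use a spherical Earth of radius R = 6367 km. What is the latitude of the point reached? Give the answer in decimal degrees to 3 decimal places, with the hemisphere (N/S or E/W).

δ = d/R = 47.9/6367 = 0.007523 rad
φ₂ = arcsin(sin φ₁ cos δ + cos φ₁ sin δ cos θ)
   = arcsin(0.02862·0.99997 + 0.99959·0.00752·-0.61566) = 1.37489°
λ₂ = λ₁ + atan2(sin θ sin δ cos φ₁, cos δ − sin φ₁ sin φ₂) = 108.63093°

1.375°N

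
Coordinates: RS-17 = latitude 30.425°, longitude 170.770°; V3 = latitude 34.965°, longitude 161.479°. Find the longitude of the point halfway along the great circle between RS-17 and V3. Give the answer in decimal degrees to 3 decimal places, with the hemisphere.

Bx = cos φ₂ cos Δλ = 0.808751,  By = cos φ₂ sin Δλ = -0.132308
φₘ = atan2(sin φ₁ + sin φ₂, √((cos φ₁ + Bx)² + By²)) = 32.78071°
λₘ = λ₁ + atan2(By, cos φ₁ + Bx) = 166.24296°

166.243°E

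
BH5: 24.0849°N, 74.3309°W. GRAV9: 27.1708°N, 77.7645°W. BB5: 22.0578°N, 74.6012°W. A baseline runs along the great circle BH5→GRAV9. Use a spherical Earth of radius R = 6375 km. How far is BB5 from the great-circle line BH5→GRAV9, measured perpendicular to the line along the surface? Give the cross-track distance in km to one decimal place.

177.6 km

δ₁₃ = central angle BH5→BB5 = 0.035645 rad  (haversine)
θ₁₃ = bearing BH5→BB5 = 187.047°,  θ₁₂ = bearing BH5→GRAV9 = 315.639°
dₓₜ = R·arcsin(sin δ₁₃ · sin(θ₁₃ − θ₁₂)) = 6375·arcsin(0.03564·sin(-128.592°)) = -177.595 km
|dₓₜ| = 177.595 km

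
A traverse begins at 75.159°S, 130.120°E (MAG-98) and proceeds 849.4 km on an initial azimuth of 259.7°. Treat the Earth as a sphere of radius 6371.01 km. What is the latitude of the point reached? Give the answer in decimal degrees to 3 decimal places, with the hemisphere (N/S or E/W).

74.612°S

δ = d/R = 849.4/6371.01 = 0.133323 rad
φ₂ = arcsin(sin φ₁ cos δ + cos φ₁ sin δ cos θ)
   = arcsin(-0.96664·0.99113 + 0.25614·0.13293·-0.17880) = -74.61177°
λ₂ = λ₁ + atan2(sin θ sin δ cos φ₁, cos δ − sin φ₁ sin φ₂) = 100.59089°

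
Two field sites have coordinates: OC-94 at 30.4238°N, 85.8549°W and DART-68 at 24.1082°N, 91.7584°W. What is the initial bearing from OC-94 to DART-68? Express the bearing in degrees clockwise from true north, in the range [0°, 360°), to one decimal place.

Δλ = -5.9035°
y = sin Δλ · cos φ₂ = -0.093882
x = cos φ₁ sin φ₂ − sin φ₁ cos φ₂ cos Δλ = -0.107554
θ = atan2(y, x) = -138.8827° → 221.1173° (mod 360°)

221.1°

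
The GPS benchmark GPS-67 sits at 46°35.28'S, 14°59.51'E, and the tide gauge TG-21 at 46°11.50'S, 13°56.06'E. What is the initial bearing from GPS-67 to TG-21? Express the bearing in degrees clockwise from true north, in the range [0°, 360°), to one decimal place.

GPS-67: φ = -46.58800°, λ = +14.99183°
TG-21: φ = -46.19167°, λ = +13.93433°
Δλ = -1.0575°
y = sin Δλ · cos φ₂ = -0.012776
x = cos φ₁ sin φ₂ − sin φ₁ cos φ₂ cos Δλ = 0.006832
θ = atan2(y, x) = -61.8656° → 298.1344° (mod 360°)

298.1°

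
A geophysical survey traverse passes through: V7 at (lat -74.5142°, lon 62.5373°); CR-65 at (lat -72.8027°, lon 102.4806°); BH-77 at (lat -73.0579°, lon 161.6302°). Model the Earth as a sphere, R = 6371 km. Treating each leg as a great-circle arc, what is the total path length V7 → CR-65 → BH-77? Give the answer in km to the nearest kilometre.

3092 km

V7→CR-65: c = 0.194548 rad, d = 1239.46 km
CR-65→BH-77: c = 0.290803 rad, d = 1852.71 km
Total = 1239.46 + 1852.71 = 3092.17 km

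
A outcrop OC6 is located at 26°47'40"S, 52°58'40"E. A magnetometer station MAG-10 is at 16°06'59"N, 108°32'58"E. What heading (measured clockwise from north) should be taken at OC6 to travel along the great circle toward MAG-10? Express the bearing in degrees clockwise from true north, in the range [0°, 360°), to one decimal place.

58.1°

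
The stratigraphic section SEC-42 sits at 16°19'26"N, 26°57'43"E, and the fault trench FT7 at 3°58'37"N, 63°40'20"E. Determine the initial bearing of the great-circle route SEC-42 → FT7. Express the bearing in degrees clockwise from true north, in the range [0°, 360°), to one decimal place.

SEC-42: φ = +16.32389°, λ = +26.96194°
FT7: φ = +3.97694°, λ = +63.67222°
Δλ = 36.7103°
y = sin Δλ · cos φ₂ = 0.596330
x = cos φ₁ sin φ₂ − sin φ₁ cos φ₂ cos Δλ = -0.158221
θ = atan2(y, x) = 104.8596° → 104.8596° (mod 360°)

104.9°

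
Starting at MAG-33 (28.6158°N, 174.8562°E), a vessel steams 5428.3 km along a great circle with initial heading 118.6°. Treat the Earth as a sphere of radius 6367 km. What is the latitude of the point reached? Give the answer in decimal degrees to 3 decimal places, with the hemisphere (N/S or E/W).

0.072°S

δ = d/R = 5428.3/6367 = 0.852568 rad
φ₂ = arcsin(sin φ₁ cos δ + cos φ₁ sin δ cos θ)
   = arcsin(0.47893·0.65805 + 0.87785·0.75297·-0.47869) = -0.07167°
λ₂ = λ₁ + atan2(sin θ sin δ cos φ₁, cos δ − sin φ₁ sin φ₂) = -143.76015°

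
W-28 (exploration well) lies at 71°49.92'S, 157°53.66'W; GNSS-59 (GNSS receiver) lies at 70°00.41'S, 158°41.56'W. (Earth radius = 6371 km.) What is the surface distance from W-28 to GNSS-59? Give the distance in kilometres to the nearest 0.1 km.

W-28: φ = -71.83200°, λ = -157.89433°
GNSS-59: φ = -70.00683°, λ = -158.69267°
Δφ = 1.8252°,  Δλ = -0.7983°
a = sin²(Δφ/2) + cos φ₁ cos φ₂ sin²(Δλ/2) = 0.000259
c = 2·arcsin(√a) = 0.032178 rad = 1.8437°
d = R·c = 6371 × 0.032178 = 205.0 km

205.0 km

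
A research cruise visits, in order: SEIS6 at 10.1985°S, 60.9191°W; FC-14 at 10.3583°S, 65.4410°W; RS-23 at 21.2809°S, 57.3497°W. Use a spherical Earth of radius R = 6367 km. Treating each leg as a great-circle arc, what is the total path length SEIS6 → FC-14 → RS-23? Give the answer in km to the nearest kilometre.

SEIS6→FC-14: c = 0.077705 rad, d = 494.75 km
FC-14→RS-23: c = 0.233947 rad, d = 1489.54 km
Total = 494.75 + 1489.54 = 1984.29 km

1984 km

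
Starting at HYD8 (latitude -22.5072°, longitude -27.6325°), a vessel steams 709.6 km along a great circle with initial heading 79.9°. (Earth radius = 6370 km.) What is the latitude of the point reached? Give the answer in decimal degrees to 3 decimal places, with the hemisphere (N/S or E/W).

21.249°S

δ = d/R = 709.6/6370 = 0.111397 rad
φ₂ = arcsin(sin φ₁ cos δ + cos φ₁ sin δ cos θ)
   = arcsin(-0.38280·0.99380 + 0.92383·0.11117·0.17537) = -21.24869°
λ₂ = λ₁ + atan2(sin θ sin δ cos φ₁, cos δ − sin φ₁ sin φ₂) = -20.88885°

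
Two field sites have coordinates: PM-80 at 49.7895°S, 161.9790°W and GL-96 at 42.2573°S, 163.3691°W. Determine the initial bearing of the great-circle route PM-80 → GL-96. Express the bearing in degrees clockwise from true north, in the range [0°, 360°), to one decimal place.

Δλ = -1.3901°
y = sin Δλ · cos φ₂ = -0.017955
x = cos φ₁ sin φ₂ − sin φ₁ cos φ₂ cos Δλ = 0.130917
θ = atan2(y, x) = -7.8094° → 352.1906° (mod 360°)

352.2°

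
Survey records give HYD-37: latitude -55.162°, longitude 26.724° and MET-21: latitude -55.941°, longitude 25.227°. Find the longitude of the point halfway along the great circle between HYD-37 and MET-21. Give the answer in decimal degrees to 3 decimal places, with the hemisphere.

25.983°E

Bx = cos φ₂ cos Δλ = 0.559855,  By = cos φ₂ sin Δλ = -0.014631
φₘ = atan2(sin φ₁ + sin φ₂, √((cos φ₁ + Bx)² + By²)) = -55.55378°
λₘ = λ₁ + atan2(By, cos φ₁ + Bx) = 25.98292°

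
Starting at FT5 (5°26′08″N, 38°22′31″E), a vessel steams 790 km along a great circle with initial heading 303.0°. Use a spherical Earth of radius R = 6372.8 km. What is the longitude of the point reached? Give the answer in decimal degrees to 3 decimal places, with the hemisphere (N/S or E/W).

32.344°E

FT5: φ = +5.43556°, λ = +38.37528°
δ = d/R = 790/6372.8 = 0.123964 rad
φ₂ = arcsin(sin φ₁ cos δ + cos φ₁ sin δ cos θ)
   = arcsin(0.09473·0.99233 + 0.99550·0.12365·0.54464) = 9.26723°
λ₂ = λ₁ + atan2(sin θ sin δ cos φ₁, cos δ − sin φ₁ sin φ₂) = 32.34405°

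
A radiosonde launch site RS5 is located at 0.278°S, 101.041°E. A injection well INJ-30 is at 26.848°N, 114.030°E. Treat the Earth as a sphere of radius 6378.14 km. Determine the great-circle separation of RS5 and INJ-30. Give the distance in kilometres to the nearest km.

3325 km

Δφ = 27.1260°,  Δλ = 12.9890°
a = sin²(Δφ/2) + cos φ₁ cos φ₂ sin²(Δλ/2) = 0.066411
c = 2·arcsin(√a) = 0.521290 rad = 29.8677°
d = R·c = 6378.14 × 0.521290 = 3324.9 km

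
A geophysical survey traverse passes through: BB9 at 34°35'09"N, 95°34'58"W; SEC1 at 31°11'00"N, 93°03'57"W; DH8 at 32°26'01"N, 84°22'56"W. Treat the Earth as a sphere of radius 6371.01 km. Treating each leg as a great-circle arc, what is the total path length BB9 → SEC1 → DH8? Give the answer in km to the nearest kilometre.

BB9: φ = +34.58583°, λ = -95.58278°
SEC1: φ = +31.18333°, λ = -93.06583°
DH8: φ = +32.43361°, λ = -84.38222°
BB9→SEC1: c = 0.069903 rad, d = 445.35 km
SEC1→DH8: c = 0.130592 rad, d = 832.00 km
Total = 445.35 + 832.00 = 1277.36 km

1277 km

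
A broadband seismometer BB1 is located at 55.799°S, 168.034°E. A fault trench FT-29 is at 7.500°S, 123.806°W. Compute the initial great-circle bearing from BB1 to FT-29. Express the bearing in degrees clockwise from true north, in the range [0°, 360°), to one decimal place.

75.9°

Δλ = 68.1600°
y = sin Δλ · cos φ₂ = 0.920285
x = cos φ₁ sin φ₂ − sin φ₁ cos φ₂ cos Δλ = 0.231683
θ = atan2(y, x) = 75.8694° → 75.8694° (mod 360°)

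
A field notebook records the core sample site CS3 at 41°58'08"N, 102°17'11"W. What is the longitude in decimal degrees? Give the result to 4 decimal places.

102.2864°W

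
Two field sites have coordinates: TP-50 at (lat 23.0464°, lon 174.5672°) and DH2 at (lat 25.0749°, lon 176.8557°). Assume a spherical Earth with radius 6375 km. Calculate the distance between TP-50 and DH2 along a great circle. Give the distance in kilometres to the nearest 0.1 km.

324.0 km

Δφ = 2.0285°,  Δλ = 2.2885°
a = sin²(Δφ/2) + cos φ₁ cos φ₂ sin²(Δλ/2) = 0.000646
c = 2·arcsin(√a) = 0.050827 rad = 2.9122°
d = R·c = 6375 × 0.050827 = 324.0 km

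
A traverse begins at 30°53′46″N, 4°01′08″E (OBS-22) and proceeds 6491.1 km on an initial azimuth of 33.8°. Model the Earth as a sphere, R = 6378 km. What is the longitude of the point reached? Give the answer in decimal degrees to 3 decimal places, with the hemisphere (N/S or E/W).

OBS-22: φ = +30.89611°, λ = +4.01889°
δ = d/R = 6491.1/6378 = 1.017733 rad
φ₂ = arcsin(sin φ₁ cos δ + cos φ₁ sin δ cos θ)
   = arcsin(0.51348·0.52530 + 0.85810·0.85092·0.83098) = 61.22226°
λ₂ = λ₁ + atan2(sin θ sin δ cos φ₁, cos δ − sin φ₁ sin φ₂) = 83.52591°

83.526°E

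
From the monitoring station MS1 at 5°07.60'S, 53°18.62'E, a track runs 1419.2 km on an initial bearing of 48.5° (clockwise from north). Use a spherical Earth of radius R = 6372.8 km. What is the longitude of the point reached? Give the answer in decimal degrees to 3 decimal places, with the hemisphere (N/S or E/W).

MS1: φ = -5.12667°, λ = +53.31033°
δ = d/R = 1419.2/6372.8 = 0.222696 rad
φ₂ = arcsin(sin φ₁ cos δ + cos φ₁ sin δ cos θ)
   = arcsin(-0.08936·0.97531 + 0.99600·0.22086·0.66262) = 3.36002°
λ₂ = λ₁ + atan2(sin θ sin δ cos φ₁, cos δ − sin φ₁ sin φ₂) = 62.84820°

62.848°E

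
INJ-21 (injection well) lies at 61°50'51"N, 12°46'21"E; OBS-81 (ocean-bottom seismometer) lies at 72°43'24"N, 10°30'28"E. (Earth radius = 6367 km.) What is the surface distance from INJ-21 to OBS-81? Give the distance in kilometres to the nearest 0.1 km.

INJ-21: φ = +61.84750°, λ = +12.77250°
OBS-81: φ = +72.72333°, λ = +10.50778°
Δφ = 10.8758°,  Δλ = -2.2647°
a = sin²(Δφ/2) + cos φ₁ cos φ₂ sin²(Δλ/2) = 0.009036
c = 2·arcsin(√a) = 0.190398 rad = 10.9090°
d = R·c = 6367 × 0.190398 = 1212.3 km

1212.3 km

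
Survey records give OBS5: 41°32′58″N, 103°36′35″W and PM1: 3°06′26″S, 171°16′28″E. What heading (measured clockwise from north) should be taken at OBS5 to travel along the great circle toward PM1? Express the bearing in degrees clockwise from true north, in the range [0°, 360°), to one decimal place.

264.4°

OBS5: φ = +41.54944°, λ = -103.60972°
PM1: φ = -3.10722°, λ = +171.27444°
Δλ = -85.1158°
y = sin Δλ · cos φ₂ = -0.994904
x = cos φ₁ sin φ₂ − sin φ₁ cos φ₂ cos Δλ = -0.096954
θ = atan2(y, x) = -95.5660° → 264.4340° (mod 360°)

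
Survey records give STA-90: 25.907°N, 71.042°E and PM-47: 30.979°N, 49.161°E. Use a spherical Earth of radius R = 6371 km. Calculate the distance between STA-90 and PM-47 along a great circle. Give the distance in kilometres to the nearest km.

Δφ = 5.0720°,  Δλ = -21.8810°
a = sin²(Δφ/2) + cos φ₁ cos φ₂ sin²(Δλ/2) = 0.029736
c = 2·arcsin(√a) = 0.346617 rad = 19.8597°
d = R·c = 6371 × 0.346617 = 2208.3 km

2208 km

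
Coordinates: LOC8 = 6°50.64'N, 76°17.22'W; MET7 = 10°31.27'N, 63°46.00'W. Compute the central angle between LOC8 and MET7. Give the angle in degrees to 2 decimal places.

LOC8: φ = +6.84400°, λ = -76.28700°
MET7: φ = +10.52117°, λ = -63.76667°
Δφ = 3.6772°,  Δλ = 12.5203°
a = sin²(Δφ/2) + cos φ₁ cos φ₂ sin²(Δλ/2) = 0.012637
c = 2·arcsin(√a) = 0.225301 rad = 12.9088°

12.91°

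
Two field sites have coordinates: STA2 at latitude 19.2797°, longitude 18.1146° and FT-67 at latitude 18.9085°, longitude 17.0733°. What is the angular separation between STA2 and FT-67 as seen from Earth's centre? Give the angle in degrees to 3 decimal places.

Δφ = -0.3712°,  Δλ = -1.0413°
a = sin²(Δφ/2) + cos φ₁ cos φ₂ sin²(Δλ/2) = 0.000084
c = 2·arcsin(√a) = 0.018356 rad = 1.0517°

1.052°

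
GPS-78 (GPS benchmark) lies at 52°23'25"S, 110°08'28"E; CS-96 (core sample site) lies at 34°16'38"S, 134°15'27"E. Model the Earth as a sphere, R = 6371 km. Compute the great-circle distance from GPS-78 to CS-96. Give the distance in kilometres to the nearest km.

2778 km

GPS-78: φ = -52.39028°, λ = +110.14111°
CS-96: φ = -34.27722°, λ = +134.25750°
Δφ = 18.1131°,  Δλ = 24.1164°
a = sin²(Δφ/2) + cos φ₁ cos φ₂ sin²(Δλ/2) = 0.046785
c = 2·arcsin(√a) = 0.436045 rad = 24.9835°
d = R·c = 6371 × 0.436045 = 2778.0 km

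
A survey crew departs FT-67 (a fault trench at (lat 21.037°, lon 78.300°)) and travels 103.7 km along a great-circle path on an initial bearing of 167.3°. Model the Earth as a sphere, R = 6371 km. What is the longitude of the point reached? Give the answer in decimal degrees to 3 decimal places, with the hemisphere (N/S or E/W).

78.518°E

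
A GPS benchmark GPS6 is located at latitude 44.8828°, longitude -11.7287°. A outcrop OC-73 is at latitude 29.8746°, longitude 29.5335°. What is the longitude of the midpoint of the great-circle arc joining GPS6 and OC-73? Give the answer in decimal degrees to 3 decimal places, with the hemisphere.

11.072°E

Bx = cos φ₂ cos Δλ = 0.651812,  By = cos φ₂ sin Δλ = 0.571869
φₘ = atan2(sin φ₁ + sin φ₂, √((cos φ₁ + Bx)² + By²)) = 39.20535°
λₘ = λ₁ + atan2(By, cos φ₁ + Bx) = 11.07220°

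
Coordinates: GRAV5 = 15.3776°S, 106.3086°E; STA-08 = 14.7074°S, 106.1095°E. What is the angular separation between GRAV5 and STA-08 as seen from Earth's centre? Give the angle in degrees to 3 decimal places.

Δφ = 0.6702°,  Δλ = -0.1991°
a = sin²(Δφ/2) + cos φ₁ cos φ₂ sin²(Δλ/2) = 0.000037
c = 2·arcsin(√a) = 0.012169 rad = 0.6972°

0.697°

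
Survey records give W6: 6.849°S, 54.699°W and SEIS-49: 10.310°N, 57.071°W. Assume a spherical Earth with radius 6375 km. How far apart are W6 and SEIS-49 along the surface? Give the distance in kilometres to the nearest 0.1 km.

Δφ = 17.1590°,  Δλ = -2.3720°
a = sin²(Δφ/2) + cos φ₁ cos φ₂ sin²(Δλ/2) = 0.022674
c = 2·arcsin(√a) = 0.302305 rad = 17.3208°
d = R·c = 6375 × 0.302305 = 1927.2 km

1927.2 km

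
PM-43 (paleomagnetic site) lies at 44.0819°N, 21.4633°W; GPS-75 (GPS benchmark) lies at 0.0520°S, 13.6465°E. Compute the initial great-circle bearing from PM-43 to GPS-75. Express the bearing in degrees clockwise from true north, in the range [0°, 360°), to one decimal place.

Δλ = 35.1098°
y = sin Δλ · cos φ₂ = 0.575145
x = cos φ₁ sin φ₂ − sin φ₁ cos φ₂ cos Δλ = -0.569759
θ = atan2(y, x) = 134.7304° → 134.7304° (mod 360°)

134.7°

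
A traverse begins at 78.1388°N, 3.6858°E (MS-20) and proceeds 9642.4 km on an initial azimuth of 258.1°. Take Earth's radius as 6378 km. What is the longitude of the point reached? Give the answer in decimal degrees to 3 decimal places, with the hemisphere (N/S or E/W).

δ = d/R = 9642.4/6378 = 1.511822 rad
φ₂ = arcsin(sin φ₁ cos δ + cos φ₁ sin δ cos θ)
   = arcsin(0.97865·0.05894 + 0.20554·0.99826·-0.20620) = 0.88078°
λ₂ = λ₁ + atan2(sin θ sin δ cos φ₁, cos δ − sin φ₁ sin φ₂) = -73.98135°

73.981°W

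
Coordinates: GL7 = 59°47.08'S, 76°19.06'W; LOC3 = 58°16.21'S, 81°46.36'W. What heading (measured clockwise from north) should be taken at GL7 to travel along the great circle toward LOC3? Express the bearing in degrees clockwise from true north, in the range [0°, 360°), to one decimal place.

GL7: φ = -59.78467°, λ = -76.31767°
LOC3: φ = -58.27017°, λ = -81.77267°
Δλ = -5.4550°
y = sin Δλ · cos φ₂ = -0.049996
x = cos φ₁ sin φ₂ − sin φ₁ cos φ₂ cos Δλ = 0.024372
θ = atan2(y, x) = -64.0118° → 295.9882° (mod 360°)

296.0°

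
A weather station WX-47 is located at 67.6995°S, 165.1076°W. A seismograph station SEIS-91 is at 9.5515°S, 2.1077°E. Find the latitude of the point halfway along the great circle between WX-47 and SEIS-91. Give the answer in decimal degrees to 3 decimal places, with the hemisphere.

60.324°S

Bx = cos φ₂ cos Δλ = -0.961689,  By = cos φ₂ sin Δλ = 0.218220
φₘ = atan2(sin φ₁ + sin φ₂, √((cos φ₁ + Bx)² + By²)) = -60.32375°
λₘ = λ₁ + atan2(By, cos φ₁ + Bx) = -5.65381°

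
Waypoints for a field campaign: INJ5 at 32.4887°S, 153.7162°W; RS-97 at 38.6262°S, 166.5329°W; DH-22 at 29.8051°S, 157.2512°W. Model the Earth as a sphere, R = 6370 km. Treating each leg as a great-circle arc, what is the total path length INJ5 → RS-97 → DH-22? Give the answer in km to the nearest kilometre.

2642 km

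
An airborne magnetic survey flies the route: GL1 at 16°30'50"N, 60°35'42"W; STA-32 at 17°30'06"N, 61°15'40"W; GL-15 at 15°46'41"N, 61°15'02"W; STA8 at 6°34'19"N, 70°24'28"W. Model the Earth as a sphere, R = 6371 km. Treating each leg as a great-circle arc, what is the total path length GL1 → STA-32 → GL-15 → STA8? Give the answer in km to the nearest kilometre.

GL1: φ = +16.51389°, λ = -60.59500°
STA-32: φ = +17.50167°, λ = -61.26111°
GL-15: φ = +15.77806°, λ = -61.25056°
STA8: φ = +6.57194°, λ = -70.40778°
GL1→STA-32: c = 0.020514 rad, d = 130.69 km
STA-32→GL-15: c = 0.030083 rad, d = 191.66 km
GL-15→STA8: c = 0.224366 rad, d = 1429.44 km
Total = 130.69 + 191.66 + 1429.44 = 1751.79 km

1752 km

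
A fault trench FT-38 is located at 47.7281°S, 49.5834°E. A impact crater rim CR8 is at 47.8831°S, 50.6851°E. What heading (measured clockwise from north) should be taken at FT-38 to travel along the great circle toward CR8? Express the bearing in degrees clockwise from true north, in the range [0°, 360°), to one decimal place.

Δλ = 1.1017°
y = sin Δλ · cos φ₂ = 0.012895
x = cos φ₁ sin φ₂ − sin φ₁ cos φ₂ cos Δλ = -0.002797
θ = atan2(y, x) = 102.2386° → 102.2386° (mod 360°)

102.2°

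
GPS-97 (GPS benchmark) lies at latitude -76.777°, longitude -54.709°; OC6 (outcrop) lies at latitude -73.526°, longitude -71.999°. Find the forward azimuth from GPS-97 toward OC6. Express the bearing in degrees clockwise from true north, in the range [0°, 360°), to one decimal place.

297.7°

Δλ = -17.2900°
y = sin Δλ · cos φ₂ = -0.084282
x = cos φ₁ sin φ₂ − sin φ₁ cos φ₂ cos Δλ = 0.044236
θ = atan2(y, x) = -62.3072° → 297.6928° (mod 360°)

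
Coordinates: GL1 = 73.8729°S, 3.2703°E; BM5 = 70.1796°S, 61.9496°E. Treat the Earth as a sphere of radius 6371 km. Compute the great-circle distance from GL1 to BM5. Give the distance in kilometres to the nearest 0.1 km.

1967.4 km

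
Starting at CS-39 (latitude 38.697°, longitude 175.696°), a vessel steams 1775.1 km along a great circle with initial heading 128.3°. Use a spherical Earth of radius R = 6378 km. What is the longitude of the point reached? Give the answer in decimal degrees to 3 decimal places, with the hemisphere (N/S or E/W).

δ = d/R = 1775.1/6378 = 0.278316 rad
φ₂ = arcsin(sin φ₁ cos δ + cos φ₁ sin δ cos θ)
   = arcsin(0.62520·0.96152 + 0.78046·0.27474·-0.61978) = 27.92072°
λ₂ = λ₁ + atan2(sin θ sin δ cos φ₁, cos δ − sin φ₁ sin φ₂) = -170.18062°

170.181°W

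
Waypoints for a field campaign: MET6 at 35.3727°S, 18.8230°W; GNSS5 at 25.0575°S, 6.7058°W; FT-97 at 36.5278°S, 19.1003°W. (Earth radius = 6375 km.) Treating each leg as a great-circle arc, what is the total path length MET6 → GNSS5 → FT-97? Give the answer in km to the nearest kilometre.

MET6→GNSS5: c = 0.256119 rad, d = 1632.76 km
GNSS5→FT-97: c = 0.272646 rad, d = 1738.12 km
Total = 1632.76 + 1738.12 = 3370.88 km

3371 km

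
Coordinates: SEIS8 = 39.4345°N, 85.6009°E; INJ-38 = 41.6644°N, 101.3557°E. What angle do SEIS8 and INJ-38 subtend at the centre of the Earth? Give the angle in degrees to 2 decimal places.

Δφ = 2.2299°,  Δλ = 15.7548°
a = sin²(Δφ/2) + cos φ₁ cos φ₂ sin²(Δλ/2) = 0.011217
c = 2·arcsin(√a) = 0.212215 rad = 12.1590°

12.16°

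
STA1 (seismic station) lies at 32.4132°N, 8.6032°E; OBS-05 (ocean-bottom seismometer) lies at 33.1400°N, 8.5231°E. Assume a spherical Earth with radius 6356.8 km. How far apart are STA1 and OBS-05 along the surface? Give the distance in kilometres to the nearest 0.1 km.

81.0 km

Δφ = 0.7268°,  Δλ = -0.0801°
a = sin²(Δφ/2) + cos φ₁ cos φ₂ sin²(Δλ/2) = 0.000041
c = 2·arcsin(√a) = 0.012739 rad = 0.7299°
d = R·c = 6356.8 × 0.012739 = 81.0 km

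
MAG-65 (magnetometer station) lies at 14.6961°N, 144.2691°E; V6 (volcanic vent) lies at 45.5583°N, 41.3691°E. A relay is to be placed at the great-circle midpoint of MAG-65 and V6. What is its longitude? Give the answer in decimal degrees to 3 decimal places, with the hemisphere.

104.185°E

Bx = cos φ₂ cos Δλ = -0.156316,  By = cos φ₂ sin Δλ = -0.682511
φₘ = atan2(sin φ₁ + sin φ₂, √((cos φ₁ + Bx)² + By²)) = 42.39377°
λₘ = λ₁ + atan2(By, cos φ₁ + Bx) = 104.18514°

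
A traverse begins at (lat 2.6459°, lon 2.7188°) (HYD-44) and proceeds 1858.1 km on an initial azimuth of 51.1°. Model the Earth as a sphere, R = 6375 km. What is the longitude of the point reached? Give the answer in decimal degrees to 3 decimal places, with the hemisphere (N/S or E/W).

δ = d/R = 1858.1/6375 = 0.291467 rad
φ₂ = arcsin(sin φ₁ cos δ + cos φ₁ sin δ cos θ)
   = arcsin(0.04616·0.95782 + 0.99893·0.28736·0.62796) = 12.97193°
λ₂ = λ₁ + atan2(sin θ sin δ cos φ₁, cos δ − sin φ₁ sin φ₂) = 15.98587°

15.986°E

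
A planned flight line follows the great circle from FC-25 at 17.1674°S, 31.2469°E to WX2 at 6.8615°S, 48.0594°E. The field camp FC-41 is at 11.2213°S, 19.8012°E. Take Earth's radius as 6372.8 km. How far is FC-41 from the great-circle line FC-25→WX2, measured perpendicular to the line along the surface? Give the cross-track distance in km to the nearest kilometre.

1168 km

δ₁₃ = central angle FC-25→FC-41 = 0.219611 rad  (haversine)
θ₁₃ = bearing FC-25→FC-41 = 296.686°,  θ₁₂ = bearing FC-25→WX2 = 59.913°
dₓₜ = R·arcsin(sin δ₁₃ · sin(θ₁₃ − θ₁₂)) = 6372.8·arcsin(0.21785·sin(236.772°)) = -1167.851 km
|dₓₜ| = 1167.851 km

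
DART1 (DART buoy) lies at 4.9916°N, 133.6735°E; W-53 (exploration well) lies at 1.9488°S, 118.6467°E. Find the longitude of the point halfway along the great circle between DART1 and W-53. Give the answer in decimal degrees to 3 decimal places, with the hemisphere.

126.148°E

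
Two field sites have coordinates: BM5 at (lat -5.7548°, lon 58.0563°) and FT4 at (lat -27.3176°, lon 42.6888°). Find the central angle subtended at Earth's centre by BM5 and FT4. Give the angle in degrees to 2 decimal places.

Δφ = -21.5628°,  Δλ = -15.3675°
a = sin²(Δφ/2) + cos φ₁ cos φ₂ sin²(Δλ/2) = 0.050796
c = 2·arcsin(√a) = 0.454664 rad = 26.0503°

26.05°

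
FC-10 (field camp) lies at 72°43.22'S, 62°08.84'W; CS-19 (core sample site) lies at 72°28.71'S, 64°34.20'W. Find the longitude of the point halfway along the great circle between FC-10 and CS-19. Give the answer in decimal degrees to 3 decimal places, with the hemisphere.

FC-10: φ = -72.72033°, λ = -62.14733°
CS-19: φ = -72.47850°, λ = -64.57000°
Bx = cos φ₂ cos Δλ = 0.300795,  By = cos φ₂ sin Δλ = -0.012726
φₘ = atan2(sin φ₁ + sin φ₂, √((cos φ₁ + Bx)² + By²)) = -72.60307°
λₘ = λ₁ + atan2(By, cos φ₁ + Bx) = -63.36683°

63.367°W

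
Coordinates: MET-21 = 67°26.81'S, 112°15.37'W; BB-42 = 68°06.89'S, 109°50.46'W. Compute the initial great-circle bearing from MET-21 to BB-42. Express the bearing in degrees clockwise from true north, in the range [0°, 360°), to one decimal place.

127.3°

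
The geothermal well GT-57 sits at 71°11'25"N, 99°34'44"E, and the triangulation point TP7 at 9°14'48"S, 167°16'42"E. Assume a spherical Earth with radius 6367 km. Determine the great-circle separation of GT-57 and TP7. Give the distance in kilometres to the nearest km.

GT-57: φ = +71.19028°, λ = +99.57889°
TP7: φ = -9.24667°, λ = +167.27833°
Δφ = -80.4369°,  Δλ = 67.6994°
a = sin²(Δφ/2) + cos φ₁ cos φ₂ sin²(Δλ/2) = 0.515672
c = 2·arcsin(√a) = 1.602145 rad = 91.7962°
d = R·c = 6367 × 1.602145 = 10200.9 km

10201 km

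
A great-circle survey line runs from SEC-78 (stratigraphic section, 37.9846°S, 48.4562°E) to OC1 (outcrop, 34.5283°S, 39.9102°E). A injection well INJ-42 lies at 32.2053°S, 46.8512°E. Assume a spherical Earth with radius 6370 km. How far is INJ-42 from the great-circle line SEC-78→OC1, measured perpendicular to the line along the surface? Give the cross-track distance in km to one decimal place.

δ₁₃ = central angle SEC-78→INJ-42 = 0.103434 rad  (haversine)
θ₁₃ = bearing SEC-78→INJ-42 = 346.730°,  θ₁₂ = bearing SEC-78→OC1 = 294.058°
dₓₜ = R·arcsin(sin δ₁₃ · sin(θ₁₃ − θ₁₂)) = 6370·arcsin(0.10325·sin(52.672°)) = 523.574 km
|dₓₜ| = 523.574 km

523.6 km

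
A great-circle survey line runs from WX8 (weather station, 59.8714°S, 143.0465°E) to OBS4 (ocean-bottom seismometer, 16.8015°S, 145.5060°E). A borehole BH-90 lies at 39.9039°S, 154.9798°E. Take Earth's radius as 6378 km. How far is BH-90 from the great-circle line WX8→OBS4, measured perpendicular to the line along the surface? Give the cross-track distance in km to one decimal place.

887.3 km

δ₁₃ = central angle WX8→BH-90 = 0.372102 rad  (haversine)
θ₁₃ = bearing WX8→BH-90 = 25.867°,  θ₁₂ = bearing WX8→OBS4 = 3.446°
dₓₜ = R·arcsin(sin δ₁₃ · sin(θ₁₃ − θ₁₂)) = 6378·arcsin(0.36357·sin(22.420°)) = 887.271 km
|dₓₜ| = 887.271 km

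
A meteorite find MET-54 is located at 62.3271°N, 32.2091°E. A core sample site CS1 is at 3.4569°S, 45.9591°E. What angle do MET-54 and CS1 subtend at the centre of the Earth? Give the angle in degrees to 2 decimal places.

66.62°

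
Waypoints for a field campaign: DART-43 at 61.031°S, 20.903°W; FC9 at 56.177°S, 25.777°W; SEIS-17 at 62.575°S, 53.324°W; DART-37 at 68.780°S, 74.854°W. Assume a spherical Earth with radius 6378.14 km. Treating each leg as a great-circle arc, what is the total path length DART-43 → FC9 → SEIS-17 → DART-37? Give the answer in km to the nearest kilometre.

DART-43→FC9: c = 0.095549 rad, d = 609.42 km
FC9→SEIS-17: c = 0.266468 rad, d = 1699.57 km
SEIS-17→DART-37: c = 0.187306 rad, d = 1194.66 km
Total = 609.42 + 1699.57 + 1194.66 = 3503.66 km

3504 km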